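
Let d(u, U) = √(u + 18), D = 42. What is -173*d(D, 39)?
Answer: -346*√15 ≈ -1340.1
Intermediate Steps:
d(u, U) = √(18 + u)
-173*d(D, 39) = -173*√(18 + 42) = -346*√15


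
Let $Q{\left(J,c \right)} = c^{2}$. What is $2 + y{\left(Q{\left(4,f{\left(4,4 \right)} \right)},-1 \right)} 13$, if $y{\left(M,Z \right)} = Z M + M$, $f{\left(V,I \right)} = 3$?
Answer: $2$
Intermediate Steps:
$y{\left(M,Z \right)} = M + M Z$ ($y{\left(M,Z \right)} = M Z + M = M + M Z$)
$2 + y{\left(Q{\left(4,f{\left(4,4 \right)} \right)},-1 \right)} 13 = 2 + 3^{2} \left(1 - 1\right) 13 = 2 + 9 \cdot 0 \cdot 13 = 2 + 0 \cdot 13 = 2 + 0 = 2$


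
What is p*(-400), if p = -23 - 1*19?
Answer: 16800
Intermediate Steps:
p = -42 (p = -23 - 19 = -42)
p*(-400) = -42*(-400) = 16800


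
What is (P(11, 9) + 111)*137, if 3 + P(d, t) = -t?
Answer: 13563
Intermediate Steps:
P(d, t) = -3 - t
(P(11, 9) + 111)*137 = ((-3 - 1*9) + 111)*137 = ((-3 - 9) + 111)*137 = (-12 + 111)*137 = 99*137 = 13563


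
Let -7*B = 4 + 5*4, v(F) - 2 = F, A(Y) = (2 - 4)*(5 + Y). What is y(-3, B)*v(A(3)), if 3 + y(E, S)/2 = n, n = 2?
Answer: 28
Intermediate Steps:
A(Y) = -10 - 2*Y (A(Y) = -2*(5 + Y) = -10 - 2*Y)
v(F) = 2 + F
B = -24/7 (B = -(4 + 5*4)/7 = -(4 + 20)/7 = -⅐*24 = -24/7 ≈ -3.4286)
y(E, S) = -2 (y(E, S) = -6 + 2*2 = -6 + 4 = -2)
y(-3, B)*v(A(3)) = -2*(2 + (-10 - 2*3)) = -2*(2 + (-10 - 6)) = -2*(2 - 16) = -2*(-14) = 28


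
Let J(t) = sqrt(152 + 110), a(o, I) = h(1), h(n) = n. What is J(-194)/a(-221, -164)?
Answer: sqrt(262) ≈ 16.186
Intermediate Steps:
a(o, I) = 1
J(t) = sqrt(262)
J(-194)/a(-221, -164) = sqrt(262)/1 = sqrt(262)*1 = sqrt(262)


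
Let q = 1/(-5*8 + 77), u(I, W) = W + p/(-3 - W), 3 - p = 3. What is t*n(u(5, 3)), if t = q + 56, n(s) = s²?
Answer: 18657/37 ≈ 504.24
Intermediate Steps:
p = 0 (p = 3 - 1*3 = 3 - 3 = 0)
u(I, W) = W (u(I, W) = W + 0/(-3 - W) = W + 0 = W)
q = 1/37 (q = 1/(-40 + 77) = 1/37 ≈ 0.027027)
t = 2073/37 (t = 1/37 + 56 = 2073/37 ≈ 56.027)
t*n(u(5, 3)) = (2073/37)*3² = (2073/37)*9 = 18657/37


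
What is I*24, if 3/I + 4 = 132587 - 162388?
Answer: -24/9935 ≈ -0.0024157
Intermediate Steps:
I = -1/9935 (I = 3/(-4 + (132587 - 162388)) = 3/(-4 - 29801) = 3/(-29805) = 3*(-1/29805) = -1/9935 ≈ -0.00010065)
I*24 = -1/9935*24 = -24/9935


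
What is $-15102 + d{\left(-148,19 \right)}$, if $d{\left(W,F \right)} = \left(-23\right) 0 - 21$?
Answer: $-15123$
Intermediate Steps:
$d{\left(W,F \right)} = -21$ ($d{\left(W,F \right)} = 0 - 21 = -21$)
$-15102 + d{\left(-148,19 \right)} = -15102 - 21 = -15123$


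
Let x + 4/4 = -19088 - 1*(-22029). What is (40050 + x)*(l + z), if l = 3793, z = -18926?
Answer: -650567670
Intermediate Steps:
x = 2940 (x = -1 + (-19088 - 1*(-22029)) = -1 + (-19088 + 22029) = -1 + 2941 = 2940)
(40050 + x)*(l + z) = (40050 + 2940)*(3793 - 18926) = 42990*(-15133) = -650567670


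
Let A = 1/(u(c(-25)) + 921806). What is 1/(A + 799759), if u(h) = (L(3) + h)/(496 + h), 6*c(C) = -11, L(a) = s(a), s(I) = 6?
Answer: 546630963/437173032338510 ≈ 1.2504e-6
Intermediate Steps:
L(a) = 6
c(C) = -11/6 (c(C) = (⅙)*(-11) = -11/6)
u(h) = (6 + h)/(496 + h)
A = 593/546630963 (A = 1/((6 - 11/6)/(496 - 11/6) + 921806) = 1/((25/6)/(2965/6) + 921806) = 1/((6/2965)*(25/6) + 921806) = 1/(5/593 + 921806) = 1/(546630963/593) = 593/546630963 ≈ 1.0848e-6)
1/(A + 799759) = 1/(593/546630963 + 799759) = 1/(437173032338510/546630963) = 546630963/437173032338510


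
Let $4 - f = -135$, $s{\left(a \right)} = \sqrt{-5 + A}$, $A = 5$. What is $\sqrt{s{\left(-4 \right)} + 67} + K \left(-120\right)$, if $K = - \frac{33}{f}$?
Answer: $\frac{3960}{139} + \sqrt{67} \approx 36.675$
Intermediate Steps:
$s{\left(a \right)} = 0$ ($s{\left(a \right)} = \sqrt{-5 + 5} = \sqrt{0} = 0$)
$f = 139$ ($f = 4 - -135 = 4 + 135 = 139$)
$K = - \frac{33}{139} \approx -0.23741$
$\sqrt{s{\left(-4 \right)} + 67} + K \left(-120\right) = \sqrt{0 + 67} - - \frac{3960}{139} = \sqrt{67} + \frac{3960}{139} = \frac{3960}{139} + \sqrt{67}$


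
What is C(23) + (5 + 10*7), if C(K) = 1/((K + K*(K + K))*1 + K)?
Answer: 82801/1104 ≈ 75.001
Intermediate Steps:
C(K) = 1/(2*K + 2*K**2) (C(K) = 1/((K + K*(2*K))*1 + K) = 1/((K + 2*K**2)*1 + K) = 1/((K + 2*K**2) + K) = 1/(2*K + 2*K**2))
C(23) + (5 + 10*7) = (1/2)/(23*(1 + 23)) + (5 + 10*7) = (1/2)*(1/23)/24 + (5 + 70) = (1/2)*(1/23)*(1/24) + 75 = 1/1104 + 75 = 82801/1104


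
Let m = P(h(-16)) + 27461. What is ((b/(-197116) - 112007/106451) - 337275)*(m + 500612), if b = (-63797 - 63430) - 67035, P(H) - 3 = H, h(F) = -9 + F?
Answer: -1868537136455848584525/10491597658 ≈ -1.7810e+11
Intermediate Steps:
P(H) = 3 + H
m = 27439 (m = (3 + (-9 - 16)) + 27461 = (3 - 25) + 27461 = -22 + 27461 = 27439)
b = -194262 (b = -127227 - 67035 = -194262)
((b/(-197116) - 112007/106451) - 337275)*(m + 500612) = ((-194262/(-197116) - 112007/106451) - 337275)*(27439 + 500612) = ((-194262*(-1/197116) - 112007*1/106451) - 337275)*528051 = ((97131/98558 - 112007/106451) - 337275)*528051 = (-699493825/10491597658 - 337275)*528051 = -3538554299595775/10491597658*528051 = -1868537136455848584525/10491597658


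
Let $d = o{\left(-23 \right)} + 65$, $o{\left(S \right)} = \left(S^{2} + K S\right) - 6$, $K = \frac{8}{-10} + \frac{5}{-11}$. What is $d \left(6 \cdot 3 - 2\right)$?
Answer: $\frac{542832}{55} \approx 9869.7$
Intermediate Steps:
$K = - \frac{69}{55}$ ($K = 8 \left(- \frac{1}{10}\right) + 5 \left(- \frac{1}{11}\right) = - \frac{4}{5} - \frac{5}{11} = - \frac{69}{55} \approx -1.2545$)
$o{\left(S \right)} = -6 + S^{2} - \frac{69 S}{55}$ ($o{\left(S \right)} = \left(S^{2} - \frac{69 S}{55}\right) - 6 = -6 + S^{2} - \frac{69 S}{55}$)
$d = \frac{33927}{55}$ ($d = \left(-6 + \left(-23\right)^{2} - - \frac{1587}{55}\right) + 65 = \left(-6 + 529 + \frac{1587}{55}\right) + 65 = \frac{30352}{55} + 65 = \frac{33927}{55} \approx 616.85$)
$d \left(6 \cdot 3 - 2\right) = \frac{33927 \left(6 \cdot 3 - 2\right)}{55} = \frac{33927 \left(18 - 2\right)}{55} = \frac{33927}{55} \cdot 16 = \frac{542832}{55}$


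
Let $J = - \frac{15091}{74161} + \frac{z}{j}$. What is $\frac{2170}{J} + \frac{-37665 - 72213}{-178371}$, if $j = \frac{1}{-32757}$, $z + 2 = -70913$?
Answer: $\frac{3154844508218787977}{5121424820391318174} \approx 0.61601$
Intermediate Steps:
$z = -70915$ ($z = -2 - 70913 = -70915$)
$j = - \frac{1}{32757} \approx -3.0528 \cdot 10^{-5}$
$J = \frac{172273233442364}{74161}$ ($J = - \frac{15091}{74161} - \frac{70915}{- \frac{1}{32757}} = \left(-15091\right) \frac{1}{74161} - -2322962655 = - \frac{15091}{74161} + 2322962655 = \frac{172273233442364}{74161} \approx 2.323 \cdot 10^{9}$)
$\frac{2170}{J} + \frac{-37665 - 72213}{-178371} = \frac{2170}{\frac{172273233442364}{74161}} + \frac{-37665 - 72213}{-178371} = 2170 \cdot \frac{74161}{172273233442364} - - \frac{36626}{59457} = \frac{80464685}{86136616721182} + \frac{36626}{59457} = \frac{3154844508218787977}{5121424820391318174}$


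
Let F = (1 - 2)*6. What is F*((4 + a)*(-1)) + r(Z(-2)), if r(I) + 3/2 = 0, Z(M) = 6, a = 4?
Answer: 93/2 ≈ 46.500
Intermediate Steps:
r(I) = -3/2 (r(I) = -3/2 + 0 = -3/2)
F = -6 (F = -1*6 = -6)
F*((4 + a)*(-1)) + r(Z(-2)) = -6*(4 + 4)*(-1) - 3/2 = -48*(-1) - 3/2 = -6*(-8) - 3/2 = 48 - 3/2 = 93/2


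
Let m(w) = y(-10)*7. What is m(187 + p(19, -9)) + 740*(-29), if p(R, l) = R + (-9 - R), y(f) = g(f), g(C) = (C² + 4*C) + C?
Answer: -21110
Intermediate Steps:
g(C) = C² + 5*C
y(f) = f*(5 + f)
p(R, l) = -9
m(w) = 350 (m(w) = -10*(5 - 10)*7 = -10*(-5)*7 = 50*7 = 350)
m(187 + p(19, -9)) + 740*(-29) = 350 + 740*(-29) = 350 - 21460 = -21110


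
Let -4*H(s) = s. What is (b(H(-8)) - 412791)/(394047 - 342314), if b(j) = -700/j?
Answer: -413141/51733 ≈ -7.9860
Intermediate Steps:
H(s) = -s/4
(b(H(-8)) - 412791)/(394047 - 342314) = (-700/((-1/4*(-8))) - 412791)/(394047 - 342314) = (-700/2 - 412791)/51733 = (-700*1/2 - 412791)*(1/51733) = (-350 - 412791)*(1/51733) = -413141*1/51733 = -413141/51733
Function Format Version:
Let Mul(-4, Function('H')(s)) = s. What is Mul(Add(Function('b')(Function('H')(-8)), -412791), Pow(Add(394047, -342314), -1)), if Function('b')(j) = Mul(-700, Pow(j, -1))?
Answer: Rational(-413141, 51733) ≈ -7.9860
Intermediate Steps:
Function('H')(s) = Mul(Rational(-1, 4), s)
Mul(Add(Function('b')(Function('H')(-8)), -412791), Pow(Add(394047, -342314), -1)) = Mul(Add(Mul(-700, Pow(Mul(Rational(-1, 4), -8), -1)), -412791), Pow(Add(394047, -342314), -1)) = Mul(Add(Mul(-700, Pow(2, -1)), -412791), Pow(51733, -1)) = Mul(Add(Mul(-700, Rational(1, 2)), -412791), Rational(1, 51733)) = Mul(Add(-350, -412791), Rational(1, 51733)) = Mul(-413141, Rational(1, 51733)) = Rational(-413141, 51733)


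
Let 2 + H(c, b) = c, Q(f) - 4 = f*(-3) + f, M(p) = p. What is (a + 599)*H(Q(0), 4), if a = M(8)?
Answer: 1214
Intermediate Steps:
Q(f) = 4 - 2*f (Q(f) = 4 + (f*(-3) + f) = 4 + (-3*f + f) = 4 - 2*f)
H(c, b) = -2 + c
a = 8
(a + 599)*H(Q(0), 4) = (8 + 599)*(-2 + (4 - 2*0)) = 607*(-2 + (4 + 0)) = 607*(-2 + 4) = 607*2 = 1214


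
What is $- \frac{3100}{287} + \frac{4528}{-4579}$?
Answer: $- \frac{15494436}{1314173} \approx -11.79$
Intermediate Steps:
$- \frac{3100}{287} + \frac{4528}{-4579} = \left(-3100\right) \frac{1}{287} + 4528 \left(- \frac{1}{4579}\right) = - \frac{3100}{287} - \frac{4528}{4579} = - \frac{15494436}{1314173}$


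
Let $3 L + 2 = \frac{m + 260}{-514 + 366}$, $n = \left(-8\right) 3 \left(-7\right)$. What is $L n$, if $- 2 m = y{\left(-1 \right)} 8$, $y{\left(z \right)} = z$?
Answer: $- \frac{7840}{37} \approx -211.89$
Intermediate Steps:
$m = 4$ ($m = - \frac{\left(-1\right) 8}{2} = \left(- \frac{1}{2}\right) \left(-8\right) = 4$)
$n = 168$ ($n = \left(-24\right) \left(-7\right) = 168$)
$L = - \frac{140}{111}$ ($L = - \frac{2}{3} + \frac{\left(4 + 260\right) \frac{1}{-514 + 366}}{3} = - \frac{2}{3} + \frac{264 \frac{1}{-148}}{3} = - \frac{2}{3} + \frac{264 \left(- \frac{1}{148}\right)}{3} = - \frac{2}{3} + \frac{1}{3} \left(- \frac{66}{37}\right) = - \frac{2}{3} - \frac{22}{37} = - \frac{140}{111} \approx -1.2613$)
$L n = \left(- \frac{140}{111}\right) 168 = - \frac{7840}{37}$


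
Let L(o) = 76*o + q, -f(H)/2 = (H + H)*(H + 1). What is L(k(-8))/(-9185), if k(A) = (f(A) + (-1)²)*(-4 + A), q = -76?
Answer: -40660/1837 ≈ -22.134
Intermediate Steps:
f(H) = -4*H*(1 + H) (f(H) = -2*(H + H)*(H + 1) = -2*2*H*(1 + H) = -4*H*(1 + H))
k(A) = (1 - 4*A*(1 + A))*(-4 + A) (k(A) = (-4*A*(1 + A) + (-1)²)*(-4 + A) = (-4*A*(1 + A) + 1)*(-4 + A) = (1 - 4*A*(1 + A))*(-4 + A))
L(o) = -76 + 76*o (L(o) = 76*o - 76 = -76 + 76*o)
L(k(-8))/(-9185) = (-76 + 76*(-4 - 4*(-8)³ + 12*(-8)² + 17*(-8)))/(-9185) = (-76 + 76*(-4 - 4*(-512) + 12*64 - 136))*(-1/9185) = (-76 + 76*(-4 + 2048 + 768 - 136))*(-1/9185) = (-76 + 76*2676)*(-1/9185) = (-76 + 203376)*(-1/9185) = 203300*(-1/9185) = -40660/1837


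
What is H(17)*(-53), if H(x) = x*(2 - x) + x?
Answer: 12614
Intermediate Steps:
H(x) = x + x*(2 - x)
H(17)*(-53) = (17*(3 - 1*17))*(-53) = (17*(3 - 17))*(-53) = (17*(-14))*(-53) = -238*(-53) = 12614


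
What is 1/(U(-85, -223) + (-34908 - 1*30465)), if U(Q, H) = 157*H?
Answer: -1/100384 ≈ -9.9617e-6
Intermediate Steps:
1/(U(-85, -223) + (-34908 - 1*30465)) = 1/(157*(-223) + (-34908 - 1*30465)) = 1/(-35011 + (-34908 - 30465)) = 1/(-35011 - 65373) = 1/(-100384) = -1/100384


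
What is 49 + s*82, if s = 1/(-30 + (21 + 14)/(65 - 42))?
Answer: 30209/655 ≈ 46.121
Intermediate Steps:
s = -23/655 (s = 1/(-30 + 35/23) = 1/(-655/23) = -23/655 ≈ -0.035115)
49 + s*82 = 49 - 23/655*82 = 49 - 1886/655 = 30209/655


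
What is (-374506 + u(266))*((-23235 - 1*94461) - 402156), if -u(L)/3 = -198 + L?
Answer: 194793742920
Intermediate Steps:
u(L) = 594 - 3*L (u(L) = -3*(-198 + L) = 594 - 3*L)
(-374506 + u(266))*((-23235 - 1*94461) - 402156) = (-374506 + (594 - 3*266))*((-23235 - 1*94461) - 402156) = (-374506 + (594 - 798))*((-23235 - 94461) - 402156) = (-374506 - 204)*(-117696 - 402156) = -374710*(-519852) = 194793742920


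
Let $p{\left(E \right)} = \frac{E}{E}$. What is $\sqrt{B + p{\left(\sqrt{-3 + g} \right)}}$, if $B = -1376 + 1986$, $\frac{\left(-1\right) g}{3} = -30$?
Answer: $\sqrt{611} \approx 24.718$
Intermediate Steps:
$g = 90$ ($g = \left(-3\right) \left(-30\right) = 90$)
$p{\left(E \right)} = 1$
$B = 610$
$\sqrt{B + p{\left(\sqrt{-3 + g} \right)}} = \sqrt{610 + 1} = \sqrt{611}$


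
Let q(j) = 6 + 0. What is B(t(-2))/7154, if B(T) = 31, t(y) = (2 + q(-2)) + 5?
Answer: 31/7154 ≈ 0.0043332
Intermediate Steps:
q(j) = 6
t(y) = 13 (t(y) = (2 + 6) + 5 = 8 + 5 = 13)
B(t(-2))/7154 = 31/7154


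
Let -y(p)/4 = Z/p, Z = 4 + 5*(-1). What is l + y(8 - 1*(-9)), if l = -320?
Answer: -5436/17 ≈ -319.76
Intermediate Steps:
Z = -1 (Z = 4 - 5 = -1)
y(p) = 4/p (y(p) = -(-4)/p = 4/p)
l + y(8 - 1*(-9)) = -320 + 4/(8 - 1*(-9)) = -320 + 4/(8 + 9) = -320 + 4/17 = -5436/17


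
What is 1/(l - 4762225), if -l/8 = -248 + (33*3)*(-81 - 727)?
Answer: -1/4120305 ≈ -2.4270e-7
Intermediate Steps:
l = 641920 (l = -8*(-248 + (33*3)*(-81 - 727)) = -8*(-248 + 99*(-808)) = -8*(-248 - 79992) = -8*(-80240) = 641920)
1/(l - 4762225) = 1/(641920 - 4762225) = 1/(-4120305) = -1/4120305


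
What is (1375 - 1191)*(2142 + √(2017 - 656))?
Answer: 394128 + 184*√1361 ≈ 4.0092e+5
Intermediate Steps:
(1375 - 1191)*(2142 + √(2017 - 656)) = 184*(2142 + √1361) = 394128 + 184*√1361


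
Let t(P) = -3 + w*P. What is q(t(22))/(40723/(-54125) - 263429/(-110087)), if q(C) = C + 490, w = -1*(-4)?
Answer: 3426113853125/9775021724 ≈ 350.50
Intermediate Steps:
w = 4
t(P) = -3 + 4*P
q(C) = 490 + C
q(t(22))/(40723/(-54125) - 263429/(-110087)) = (490 + (-3 + 4*22))/(40723/(-54125) - 263429/(-110087)) = (490 + (-3 + 88))/(40723*(-1/54125) - 263429*(-1/110087)) = (490 + 85)/(-40723/54125 + 263429/110087) = 575/(9775021724/5958458875) = 575*(5958458875/9775021724) = 3426113853125/9775021724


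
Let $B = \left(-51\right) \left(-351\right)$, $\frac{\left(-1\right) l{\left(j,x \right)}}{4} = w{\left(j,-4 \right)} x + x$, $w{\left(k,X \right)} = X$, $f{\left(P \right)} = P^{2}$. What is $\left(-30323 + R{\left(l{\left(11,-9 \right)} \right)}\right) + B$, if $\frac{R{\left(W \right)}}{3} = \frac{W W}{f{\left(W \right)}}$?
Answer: $-12419$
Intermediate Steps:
$l{\left(j,x \right)} = 12 x$ ($l{\left(j,x \right)} = - 4 \left(- 4 x + x\right) = - 4 \left(- 3 x\right) = 12 x$)
$B = 17901$
$R{\left(W \right)} = 3$ ($R{\left(W \right)} = 3 \frac{W W}{W^{2}} = 3 \frac{W^{2}}{W^{2}} = 3 \cdot 1 = 3$)
$\left(-30323 + R{\left(l{\left(11,-9 \right)} \right)}\right) + B = \left(-30323 + 3\right) + 17901 = -30320 + 17901 = -12419$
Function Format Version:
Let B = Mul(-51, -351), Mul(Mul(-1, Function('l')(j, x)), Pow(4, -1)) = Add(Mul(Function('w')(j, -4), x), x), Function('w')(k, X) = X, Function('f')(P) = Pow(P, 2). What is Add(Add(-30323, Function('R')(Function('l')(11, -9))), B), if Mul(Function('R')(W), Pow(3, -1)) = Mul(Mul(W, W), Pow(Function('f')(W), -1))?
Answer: -12419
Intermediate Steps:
Function('l')(j, x) = Mul(12, x) (Function('l')(j, x) = Mul(-4, Add(Mul(-4, x), x)) = Mul(-4, Mul(-3, x)) = Mul(12, x))
B = 17901
Function('R')(W) = 3 (Function('R')(W) = Mul(3, Mul(Mul(W, W), Pow(Pow(W, 2), -1))) = Mul(3, Mul(Pow(W, 2), Pow(W, -2))) = Mul(3, 1) = 3)
Add(Add(-30323, Function('R')(Function('l')(11, -9))), B) = Add(Add(-30323, 3), 17901) = Add(-30320, 17901) = -12419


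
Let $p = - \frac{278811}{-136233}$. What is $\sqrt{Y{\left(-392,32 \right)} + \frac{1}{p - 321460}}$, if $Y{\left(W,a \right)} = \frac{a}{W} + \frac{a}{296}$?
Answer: $\frac{\sqrt{858072180889496912071}}{180038634517} \approx 0.1627$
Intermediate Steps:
$p = \frac{30979}{15137}$ ($p = \left(-278811\right) \left(- \frac{1}{136233}\right) = \frac{30979}{15137} \approx 2.0466$)
$Y{\left(W,a \right)} = \frac{a}{296} + \frac{a}{W}$ ($Y{\left(W,a \right)} = \frac{a}{W} + a \frac{1}{296} = \frac{a}{W} + \frac{a}{296} = \frac{a}{296} + \frac{a}{W}$)
$\sqrt{Y{\left(-392,32 \right)} + \frac{1}{p - 321460}} = \sqrt{\left(\frac{1}{296} \cdot 32 + \frac{32}{-392}\right) + \frac{1}{\frac{30979}{15137} - 321460}} = \sqrt{\left(\frac{4}{37} + 32 \left(- \frac{1}{392}\right)\right) + \frac{1}{\frac{30979}{15137} - 321460}} = \sqrt{\left(\frac{4}{37} - \frac{4}{49}\right) + \frac{1}{- \frac{4865909041}{15137}}} = \sqrt{\frac{48}{1813} - \frac{15137}{4865909041}} = \sqrt{\frac{33362312941}{1260270441619}} = \frac{\sqrt{858072180889496912071}}{180038634517}$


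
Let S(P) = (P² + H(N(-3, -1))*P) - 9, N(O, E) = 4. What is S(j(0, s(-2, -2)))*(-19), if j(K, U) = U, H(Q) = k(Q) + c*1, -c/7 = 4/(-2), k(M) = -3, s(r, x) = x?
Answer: 513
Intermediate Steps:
c = 14 (c = -28/(-2) = -28*(-1)/2 = -7*(-2) = 14)
H(Q) = 11 (H(Q) = -3 + 14*1 = -3 + 14 = 11)
S(P) = -9 + P² + 11*P (S(P) = (P² + 11*P) - 9 = -9 + P² + 11*P)
S(j(0, s(-2, -2)))*(-19) = (-9 + (-2)² + 11*(-2))*(-19) = (-9 + 4 - 22)*(-19) = -27*(-19) = 513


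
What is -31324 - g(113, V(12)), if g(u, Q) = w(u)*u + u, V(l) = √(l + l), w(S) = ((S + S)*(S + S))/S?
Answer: -82513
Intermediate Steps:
w(S) = 4*S (w(S) = ((2*S)*(2*S))/S = (4*S²)/S = 4*S)
V(l) = √2*√l (V(l) = √(2*l) = √2*√l)
g(u, Q) = u + 4*u² (g(u, Q) = (4*u)*u + u = 4*u² + u = u + 4*u²)
-31324 - g(113, V(12)) = -31324 - 113*(1 + 4*113) = -31324 - 113*(1 + 452) = -31324 - 113*453 = -31324 - 1*51189 = -31324 - 51189 = -82513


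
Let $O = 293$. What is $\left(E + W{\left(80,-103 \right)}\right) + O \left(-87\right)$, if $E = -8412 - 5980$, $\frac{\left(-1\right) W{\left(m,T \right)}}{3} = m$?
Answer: $-40123$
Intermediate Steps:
$W{\left(m,T \right)} = - 3 m$
$E = -14392$ ($E = -8412 - 5980 = -14392$)
$\left(E + W{\left(80,-103 \right)}\right) + O \left(-87\right) = \left(-14392 - 240\right) + 293 \left(-87\right) = \left(-14392 - 240\right) - 25491 = -14632 - 25491 = -40123$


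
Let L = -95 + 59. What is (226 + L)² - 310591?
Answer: -274491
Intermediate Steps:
L = -36
(226 + L)² - 310591 = (226 - 36)² - 310591 = 190² - 310591 = 36100 - 310591 = -274491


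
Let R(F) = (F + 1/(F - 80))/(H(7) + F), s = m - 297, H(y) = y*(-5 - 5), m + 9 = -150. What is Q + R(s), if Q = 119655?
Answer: 33735296497/281936 ≈ 1.1966e+5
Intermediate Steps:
m = -159 (m = -9 - 150 = -159)
H(y) = -10*y (H(y) = y*(-10) = -10*y)
s = -456 (s = -159 - 297 = -456)
R(F) = (F + 1/(-80 + F))/(-70 + F) (R(F) = (F + 1/(F - 80))/(-10*7 + F) = (F + 1/(-80 + F))/(-70 + F))
Q + R(s) = 119655 + (1 + (-456)² - 80*(-456))/(5600 + (-456)² - 150*(-456)) = 119655 + (1 + 207936 + 36480)/(5600 + 207936 + 68400) = 119655 + 244417/281936 = 33735296497/281936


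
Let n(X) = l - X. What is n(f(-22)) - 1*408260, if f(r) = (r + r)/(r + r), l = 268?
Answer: -407993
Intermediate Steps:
f(r) = 1 (f(r) = (2*r)/((2*r)) = (2*r)*(1/(2*r)) = 1)
n(X) = 268 - X
n(f(-22)) - 1*408260 = (268 - 1*1) - 1*408260 = (268 - 1) - 408260 = 267 - 408260 = -407993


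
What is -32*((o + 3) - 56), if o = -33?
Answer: 2752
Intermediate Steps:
-32*((o + 3) - 56) = -32*((-33 + 3) - 56) = -32*(-30 - 56) = -32*(-86) = 2752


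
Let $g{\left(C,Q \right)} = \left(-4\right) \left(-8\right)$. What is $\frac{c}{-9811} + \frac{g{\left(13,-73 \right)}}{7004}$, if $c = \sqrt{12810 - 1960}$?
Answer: $\frac{8}{1751} - \frac{5 \sqrt{434}}{9811} \approx -0.0060482$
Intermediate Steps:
$g{\left(C,Q \right)} = 32$
$c = 5 \sqrt{434}$ ($c = \sqrt{10850} = 5 \sqrt{434} \approx 104.16$)
$\frac{c}{-9811} + \frac{g{\left(13,-73 \right)}}{7004} = \frac{5 \sqrt{434}}{-9811} + \frac{32}{7004} = 5 \sqrt{434} \left(- \frac{1}{9811}\right) + 32 \cdot \frac{1}{7004} = - \frac{5 \sqrt{434}}{9811} + \frac{8}{1751} = \frac{8}{1751} - \frac{5 \sqrt{434}}{9811}$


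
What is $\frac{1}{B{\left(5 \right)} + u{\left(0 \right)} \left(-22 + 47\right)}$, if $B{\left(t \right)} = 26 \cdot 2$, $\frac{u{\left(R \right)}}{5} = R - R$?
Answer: $\frac{1}{52} \approx 0.019231$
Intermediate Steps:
$u{\left(R \right)} = 0$ ($u{\left(R \right)} = 5 \left(R - R\right) = 5 \cdot 0 = 0$)
$B{\left(t \right)} = 52$
$\frac{1}{B{\left(5 \right)} + u{\left(0 \right)} \left(-22 + 47\right)} = \frac{1}{52 + 0 \left(-22 + 47\right)} = \frac{1}{52 + 0 \cdot 25} = \frac{1}{52 + 0} = \frac{1}{52}$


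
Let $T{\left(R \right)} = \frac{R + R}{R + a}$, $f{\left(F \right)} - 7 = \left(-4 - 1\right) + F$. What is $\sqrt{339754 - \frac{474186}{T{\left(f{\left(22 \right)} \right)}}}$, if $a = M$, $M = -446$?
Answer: $\frac{\sqrt{18034557}}{2} \approx 2123.4$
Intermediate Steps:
$f{\left(F \right)} = 2 + F$ ($f{\left(F \right)} = 7 + \left(\left(-4 - 1\right) + F\right) = 7 + \left(-5 + F\right) = 2 + F$)
$a = -446$
$T{\left(R \right)} = \frac{2 R}{-446 + R}$ ($T{\left(R \right)} = \frac{R + R}{R - 446} = \frac{2 R}{-446 + R}$)
$\sqrt{339754 - \frac{474186}{T{\left(f{\left(22 \right)} \right)}}} = \sqrt{339754 - \frac{474186}{2 \left(2 + 22\right) \frac{1}{-446 + \left(2 + 22\right)}}} = \sqrt{339754 - \frac{474186}{2 \cdot 24 \frac{1}{-446 + 24}}} = \sqrt{339754 - \frac{474186}{2 \cdot 24 \frac{1}{-422}}} = \sqrt{339754 - \frac{474186}{2 \cdot 24 \left(- \frac{1}{422}\right)}} = \sqrt{339754 - \frac{474186}{- \frac{24}{211}}} = \sqrt{339754 - - \frac{16675541}{4}} = \sqrt{339754 + \frac{16675541}{4}} = \sqrt{\frac{18034557}{4}} = \frac{\sqrt{18034557}}{2}$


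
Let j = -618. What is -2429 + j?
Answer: -3047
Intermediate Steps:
-2429 + j = -2429 - 618 = -3047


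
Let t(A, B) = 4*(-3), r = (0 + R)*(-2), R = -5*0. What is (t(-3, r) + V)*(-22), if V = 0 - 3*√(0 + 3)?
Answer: 264 + 66*√3 ≈ 378.32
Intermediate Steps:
R = 0
V = -3*√3 (V = 0 - 3*√3 = -3*√3 ≈ -5.1962)
r = 0 (r = (0 + 0)*(-2) = 0*(-2) = 0)
t(A, B) = -12
(t(-3, r) + V)*(-22) = (-12 - 3*√3)*(-22) = 264 + 66*√3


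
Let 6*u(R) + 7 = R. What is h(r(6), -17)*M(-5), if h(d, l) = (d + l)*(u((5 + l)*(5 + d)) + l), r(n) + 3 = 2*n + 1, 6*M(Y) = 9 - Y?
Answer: 14161/18 ≈ 786.72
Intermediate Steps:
u(R) = -7/6 + R/6
M(Y) = 3/2 - Y/6 (M(Y) = (9 - Y)/6 = 3/2 - Y/6)
r(n) = -2 + 2*n (r(n) = -3 + (2*n + 1) = -3 + (1 + 2*n) = -2 + 2*n)
h(d, l) = (d + l)*(-7/6 + l + (5 + d)*(5 + l)/6) (h(d, l) = (d + l)*((-7/6 + ((5 + l)*(5 + d))/6) + l) = (d + l)*((-7/6 + ((5 + d)*(5 + l))/6) + l) = (d + l)*((-7/6 + (5 + d)*(5 + l)/6) + l) = (d + l)*(-7/6 + l + (5 + d)*(5 + l)/6))
h(r(6), -17)*M(-5) = (3*(-2 + 2*6) + 3*(-17) + 5*(-2 + 2*6)²/6 + (11/6)*(-17)² + (⅙)*(-2 + 2*6)*(-17)² + (⅙)*(-17)*(-2 + 2*6)² + (8/3)*(-2 + 2*6)*(-17))*(3/2 - ⅙*(-5)) = (3*(-2 + 12) - 51 + 5*(-2 + 12)²/6 + (11/6)*289 + (⅙)*(-2 + 12)*289 + (⅙)*(-17)*(-2 + 12)² + (8/3)*(-2 + 12)*(-17))*(3/2 + ⅚) = (3*10 - 51 + (⅚)*10² + 3179/6 + (⅙)*10*289 + (⅙)*(-17)*10² + (8/3)*10*(-17))*(7/3) = (30 - 51 + (⅚)*100 + 3179/6 + 1445/3 + (⅙)*(-17)*100 - 1360/3)*(7/3) = (30 - 51 + 250/3 + 3179/6 + 1445/3 - 850/3 - 1360/3)*(7/3) = (2023/6)*(7/3) = 14161/18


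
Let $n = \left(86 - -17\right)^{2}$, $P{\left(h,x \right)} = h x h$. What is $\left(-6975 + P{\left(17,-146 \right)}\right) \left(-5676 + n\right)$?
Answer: $-242550677$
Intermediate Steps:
$P{\left(h,x \right)} = x h^{2}$
$n = 10609$ ($n = \left(86 + \left(-19 + 36\right)\right)^{2} = \left(86 + 17\right)^{2} = 103^{2} = 10609$)
$\left(-6975 + P{\left(17,-146 \right)}\right) \left(-5676 + n\right) = \left(-6975 - 146 \cdot 17^{2}\right) \left(-5676 + 10609\right) = \left(-6975 - 42194\right) 4933 = \left(-49169\right) 4933 = -242550677$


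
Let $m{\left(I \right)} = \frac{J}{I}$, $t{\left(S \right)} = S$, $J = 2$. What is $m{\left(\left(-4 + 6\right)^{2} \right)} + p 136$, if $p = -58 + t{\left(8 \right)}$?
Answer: $- \frac{13599}{2} \approx -6799.5$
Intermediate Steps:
$m{\left(I \right)} = \frac{2}{I}$
$p = -50$ ($p = -58 + 8 = -50$)
$m{\left(\left(-4 + 6\right)^{2} \right)} + p 136 = \frac{2}{\left(-4 + 6\right)^{2}} - 6800 = \frac{2}{2^{2}} - 6800 = \frac{2}{4} - 6800 = 2 \cdot \frac{1}{4} - 6800 = \frac{1}{2} - 6800 = - \frac{13599}{2}$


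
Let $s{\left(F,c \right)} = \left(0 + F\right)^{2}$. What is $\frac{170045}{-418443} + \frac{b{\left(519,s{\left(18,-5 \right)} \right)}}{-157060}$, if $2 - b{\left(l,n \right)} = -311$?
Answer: $- \frac{26838240359}{65720657580} \approx -0.40837$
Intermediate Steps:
$s{\left(F,c \right)} = F^{2}$
$b{\left(l,n \right)} = 313$ ($b{\left(l,n \right)} = 2 - -311 = 2 + 311 = 313$)
$\frac{170045}{-418443} + \frac{b{\left(519,s{\left(18,-5 \right)} \right)}}{-157060} = \frac{170045}{-418443} + \frac{313}{-157060} = 170045 \left(- \frac{1}{418443}\right) + 313 \left(- \frac{1}{157060}\right) = - \frac{170045}{418443} - \frac{313}{157060} = - \frac{26838240359}{65720657580}$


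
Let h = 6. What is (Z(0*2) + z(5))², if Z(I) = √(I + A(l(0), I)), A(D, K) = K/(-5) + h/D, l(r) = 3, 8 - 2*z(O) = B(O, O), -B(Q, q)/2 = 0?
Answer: (4 + √2)² ≈ 29.314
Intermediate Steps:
B(Q, q) = 0 (B(Q, q) = -2*0 = 0)
z(O) = 4 (z(O) = 4 - ½*0 = 4 + 0 = 4)
A(D, K) = 6/D - K/5 (A(D, K) = K/(-5) + 6/D = K*(-⅕) + 6/D = -K/5 + 6/D = 6/D - K/5)
Z(I) = √(2 + 4*I/5) (Z(I) = √(I + (6/3 - I/5)) = √(I + (6*(⅓) - I/5)) = √(I + (2 - I/5)) = √(2 + 4*I/5))
(Z(0*2) + z(5))² = (√(50 + 20*(0*2))/5 + 4)² = (√(50 + 20*0)/5 + 4)² = (√(50 + 0)/5 + 4)² = (√50/5 + 4)² = ((5*√2)/5 + 4)² = (√2 + 4)² = (4 + √2)²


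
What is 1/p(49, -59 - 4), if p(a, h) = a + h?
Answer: -1/14 ≈ -0.071429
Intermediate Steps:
1/p(49, -59 - 4) = 1/(49 + (-59 - 4)) = 1/(49 - 63) = 1/(-14) = -1/14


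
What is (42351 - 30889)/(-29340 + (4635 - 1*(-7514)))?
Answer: -11462/17191 ≈ -0.66674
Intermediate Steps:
(42351 - 30889)/(-29340 + (4635 - 1*(-7514))) = 11462/(-29340 + (4635 + 7514)) = 11462/(-29340 + 12149) = 11462/(-17191) = 11462*(-1/17191) = -11462/17191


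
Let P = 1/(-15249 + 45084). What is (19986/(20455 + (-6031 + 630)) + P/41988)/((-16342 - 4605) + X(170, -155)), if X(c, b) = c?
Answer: -320983354453/5023326184032780 ≈ -6.3899e-5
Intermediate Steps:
P = 1/29835 ≈ 3.3518e-5
(19986/(20455 + (-6031 + 630)) + P/41988)/((-16342 - 4605) + X(170, -155)) = (19986/(20455 + (-6031 + 630)) + (1/29835)/41988)/((-16342 - 4605) + 170) = (19986/(20455 - 5401) + (1/29835)*(1/41988))/(-20947 + 170) = (19986/15054 + 1/1252711980)/(-20777) = (19986*(1/15054) + 1/1252711980)*(-1/20777) = (3331/2509 + 1/1252711980)*(-1/20777) = (320983354453/241773412140)*(-1/20777) = -320983354453/5023326184032780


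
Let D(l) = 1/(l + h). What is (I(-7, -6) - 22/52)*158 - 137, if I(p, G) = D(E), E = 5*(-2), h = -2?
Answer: -16927/78 ≈ -217.01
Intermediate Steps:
E = -10
D(l) = 1/(-2 + l) (D(l) = 1/(l - 2) = 1/(-2 + l))
I(p, G) = -1/12 (I(p, G) = 1/(-2 - 10) = 1/(-12) = -1/12)
(I(-7, -6) - 22/52)*158 - 137 = (-1/12 - 22/52)*158 - 137 = (-1/12 - 1*11/26)*158 - 137 = (-1/12 - 11/26)*158 - 137 = -79/156*158 - 137 = -6241/78 - 137 = -16927/78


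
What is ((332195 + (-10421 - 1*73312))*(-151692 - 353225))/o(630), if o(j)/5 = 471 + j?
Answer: -125452687654/5505 ≈ -2.2789e+7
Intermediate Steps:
o(j) = 2355 + 5*j (o(j) = 5*(471 + j) = 2355 + 5*j)
((332195 + (-10421 - 1*73312))*(-151692 - 353225))/o(630) = ((332195 + (-10421 - 1*73312))*(-151692 - 353225))/(2355 + 5*630) = ((332195 + (-10421 - 73312))*(-504917))/(2355 + 3150) = ((332195 - 83733)*(-504917))/5505 = (248462*(-504917))*(1/5505) = -125452687654*1/5505 = -125452687654/5505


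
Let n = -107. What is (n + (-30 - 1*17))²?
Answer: 23716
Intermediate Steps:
(n + (-30 - 1*17))² = (-107 + (-30 - 1*17))² = (-107 + (-30 - 17))² = (-107 - 47)² = (-154)² = 23716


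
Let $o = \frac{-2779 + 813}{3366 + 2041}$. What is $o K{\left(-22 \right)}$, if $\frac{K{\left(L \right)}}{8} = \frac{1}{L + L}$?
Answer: $\frac{3932}{59477} \approx 0.06611$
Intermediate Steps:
$o = - \frac{1966}{5407} \approx -0.3636$
$K{\left(L \right)} = \frac{4}{L}$ ($K{\left(L \right)} = \frac{8}{L + L} = \frac{8}{2 L} = 8 \frac{1}{2 L} = \frac{4}{L}$)
$o K{\left(-22 \right)} = - \frac{1966 \frac{4}{-22}}{5407} = - \frac{1966 \cdot 4 \left(- \frac{1}{22}\right)}{5407} = \left(- \frac{1966}{5407}\right) \left(- \frac{2}{11}\right) = \frac{3932}{59477}$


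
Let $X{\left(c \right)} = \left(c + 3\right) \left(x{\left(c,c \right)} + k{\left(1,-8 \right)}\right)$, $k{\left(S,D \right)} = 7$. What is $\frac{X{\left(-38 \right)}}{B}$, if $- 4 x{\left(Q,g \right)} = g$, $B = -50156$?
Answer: $\frac{1155}{100312} \approx 0.011514$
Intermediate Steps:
$x{\left(Q,g \right)} = - \frac{g}{4}$
$X{\left(c \right)} = \left(3 + c\right) \left(7 - \frac{c}{4}\right)$ ($X{\left(c \right)} = \left(c + 3\right) \left(- \frac{c}{4} + 7\right) = \left(3 + c\right) \left(7 - \frac{c}{4}\right)$)
$\frac{X{\left(-38 \right)}}{B} = \frac{21 - \frac{\left(-38\right)^{2}}{4} + \frac{25}{4} \left(-38\right)}{-50156} = \left(21 - 361 - \frac{475}{2}\right) \left(- \frac{1}{50156}\right) = \left(- \frac{1155}{2}\right) \left(- \frac{1}{50156}\right) = \frac{1155}{100312}$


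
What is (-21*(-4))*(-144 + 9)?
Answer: -11340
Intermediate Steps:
(-21*(-4))*(-144 + 9) = 84*(-135) = -11340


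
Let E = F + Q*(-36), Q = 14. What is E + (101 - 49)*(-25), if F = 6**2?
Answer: -1768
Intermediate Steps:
F = 36
E = -468 (E = 36 + 14*(-36) = 36 - 504 = -468)
E + (101 - 49)*(-25) = -468 + (101 - 49)*(-25) = -468 + 52*(-25) = -468 - 1300 = -1768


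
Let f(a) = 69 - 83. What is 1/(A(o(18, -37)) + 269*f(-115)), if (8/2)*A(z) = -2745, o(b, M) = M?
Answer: -4/17809 ≈ -0.00022461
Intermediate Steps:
f(a) = -14
A(z) = -2745/4 (A(z) = (1/4)*(-2745) = -2745/4)
1/(A(o(18, -37)) + 269*f(-115)) = 1/(-2745/4 + 269*(-14)) = 1/(-2745/4 - 3766) = 1/(-17809/4) = -4/17809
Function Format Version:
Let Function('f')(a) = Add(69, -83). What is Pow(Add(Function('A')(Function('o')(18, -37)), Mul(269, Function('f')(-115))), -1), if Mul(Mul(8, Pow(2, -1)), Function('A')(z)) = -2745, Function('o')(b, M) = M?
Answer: Rational(-4, 17809) ≈ -0.00022461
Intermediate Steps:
Function('f')(a) = -14
Function('A')(z) = Rational(-2745, 4) (Function('A')(z) = Mul(Rational(1, 4), -2745) = Rational(-2745, 4))
Pow(Add(Function('A')(Function('o')(18, -37)), Mul(269, Function('f')(-115))), -1) = Pow(Add(Rational(-2745, 4), Mul(269, -14)), -1) = Pow(Add(Rational(-2745, 4), -3766), -1) = Pow(Rational(-17809, 4), -1) = Rational(-4, 17809)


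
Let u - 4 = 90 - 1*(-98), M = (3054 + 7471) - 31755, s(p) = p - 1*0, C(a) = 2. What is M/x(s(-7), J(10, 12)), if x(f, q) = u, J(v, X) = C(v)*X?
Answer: -10615/96 ≈ -110.57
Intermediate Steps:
s(p) = p (s(p) = p + 0 = p)
J(v, X) = 2*X
M = -21230 (M = 10525 - 31755 = -21230)
u = 192 (u = 4 + (90 - 1*(-98)) = 4 + (90 + 98) = 4 + 188 = 192)
x(f, q) = 192
M/x(s(-7), J(10, 12)) = -21230/192 = -21230*1/192 = -10615/96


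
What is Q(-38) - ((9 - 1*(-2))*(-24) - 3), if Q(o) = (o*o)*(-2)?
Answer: -2621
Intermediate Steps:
Q(o) = -2*o² (Q(o) = o²*(-2) = -2*o²)
Q(-38) - ((9 - 1*(-2))*(-24) - 3) = -2*(-38)² - ((9 - 1*(-2))*(-24) - 3) = -2*1444 - ((9 + 2)*(-24) - 3) = -2888 - (11*(-24) - 3) = -2888 - (-264 - 3) = -2888 - 1*(-267) = -2888 + 267 = -2621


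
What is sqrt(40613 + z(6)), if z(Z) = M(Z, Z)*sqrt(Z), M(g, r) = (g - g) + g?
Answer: sqrt(40613 + 6*sqrt(6)) ≈ 201.56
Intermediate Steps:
M(g, r) = g (M(g, r) = 0 + g = g)
z(Z) = Z**(3/2) (z(Z) = Z*sqrt(Z) = Z**(3/2))
sqrt(40613 + z(6)) = sqrt(40613 + 6**(3/2)) = sqrt(40613 + 6*sqrt(6))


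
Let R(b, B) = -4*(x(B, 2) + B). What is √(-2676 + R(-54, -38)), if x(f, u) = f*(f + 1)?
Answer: 2*I*√2037 ≈ 90.266*I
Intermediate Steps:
x(f, u) = f*(1 + f)
R(b, B) = -4*B - 4*B*(1 + B) (R(b, B) = -4*(B*(1 + B) + B) = -4*(B + B*(1 + B)) = -4*B - 4*B*(1 + B))
√(-2676 + R(-54, -38)) = √(-2676 + 4*(-38)*(-2 - 1*(-38))) = √(-2676 + 4*(-38)*(-2 + 38)) = √(-2676 + 4*(-38)*36) = √(-2676 - 5472) = √(-8148) = 2*I*√2037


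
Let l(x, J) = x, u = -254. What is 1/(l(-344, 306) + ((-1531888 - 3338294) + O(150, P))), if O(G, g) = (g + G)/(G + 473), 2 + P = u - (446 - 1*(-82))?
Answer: -623/3034338332 ≈ -2.0532e-7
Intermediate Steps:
P = -784 (P = -2 + (-254 - (446 - 1*(-82))) = -2 + (-254 - (446 + 82)) = -2 + (-254 - 1*528) = -2 + (-254 - 528) = -2 - 782 = -784)
O(G, g) = (G + g)/(473 + G)
1/(l(-344, 306) + ((-1531888 - 3338294) + O(150, P))) = 1/(-344 + ((-1531888 - 3338294) + (150 - 784)/(473 + 150))) = 1/(-344 + (-4870182 - 634/623)) = 1/(-344 - 3034124020/623) = 1/(-3034338332/623) = -623/3034338332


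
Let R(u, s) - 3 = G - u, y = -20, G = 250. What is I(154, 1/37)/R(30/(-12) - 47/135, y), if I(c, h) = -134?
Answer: -36180/69079 ≈ -0.52375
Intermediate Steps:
R(u, s) = 253 - u (R(u, s) = 3 + (250 - u) = 253 - u)
I(154, 1/37)/R(30/(-12) - 47/135, y) = -134/(253 - (30/(-12) - 47/135)) = -134/(253 - (30*(-1/12) - 47*1/135)) = -134/(253 - (-5/2 - 47/135)) = -134/(253 - 1*(-769/270)) = -134/(253 + 769/270) = -134/69079/270 = -134*270/69079 = -36180/69079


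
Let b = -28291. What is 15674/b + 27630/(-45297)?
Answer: -165740612/142388603 ≈ -1.1640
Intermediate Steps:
15674/b + 27630/(-45297) = 15674/(-28291) + 27630/(-45297) = 15674*(-1/28291) + 27630*(-1/45297) = -15674/28291 - 3070/5033 = -165740612/142388603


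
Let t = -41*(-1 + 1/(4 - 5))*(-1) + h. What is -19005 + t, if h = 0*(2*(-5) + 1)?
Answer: -19087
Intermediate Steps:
h = 0 (h = 0*(-10 + 1) = 0*(-9) = 0)
t = -82 (t = -41*(-1 + 1/(4 - 5))*(-1) + 0 = -41*(-1 + 1/(-1))*(-1) + 0 = -41*(-1 - 1)*(-1) + 0 = -(-82)*(-1) + 0 = -41*2 + 0 = -82 + 0 = -82)
-19005 + t = -19005 - 82 = -19087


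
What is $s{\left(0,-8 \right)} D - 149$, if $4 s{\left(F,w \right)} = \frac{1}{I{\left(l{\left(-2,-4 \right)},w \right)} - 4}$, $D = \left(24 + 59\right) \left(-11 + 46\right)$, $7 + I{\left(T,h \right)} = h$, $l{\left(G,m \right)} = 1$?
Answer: $- \frac{14229}{76} \approx -187.22$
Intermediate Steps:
$I{\left(T,h \right)} = -7 + h$
$D = 2905$ ($D = 83 \cdot 35 = 2905$)
$s{\left(F,w \right)} = \frac{1}{4 \left(-11 + w\right)}$ ($s{\left(F,w \right)} = \frac{1}{4 \left(\left(-7 + w\right) - 4\right)} = \frac{1}{4 \left(-11 + w\right)}$)
$s{\left(0,-8 \right)} D - 149 = \frac{1}{4 \left(-11 - 8\right)} 2905 - 149 = \frac{1}{4 \left(-19\right)} 2905 - 149 = \frac{1}{4} \left(- \frac{1}{19}\right) 2905 - 149 = \left(- \frac{1}{76}\right) 2905 - 149 = - \frac{2905}{76} - 149 = - \frac{14229}{76}$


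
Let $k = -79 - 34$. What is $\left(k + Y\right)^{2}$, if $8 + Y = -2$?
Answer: $15129$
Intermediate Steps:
$Y = -10$ ($Y = -8 - 2 = -10$)
$k = -113$
$\left(k + Y\right)^{2} = \left(-113 - 10\right)^{2} = \left(-123\right)^{2} = 15129$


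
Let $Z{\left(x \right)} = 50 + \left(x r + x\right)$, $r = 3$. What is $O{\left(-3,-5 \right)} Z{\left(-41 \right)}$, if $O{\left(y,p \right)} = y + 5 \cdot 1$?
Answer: $-228$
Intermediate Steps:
$Z{\left(x \right)} = 50 + 4 x$ ($Z{\left(x \right)} = 50 + \left(x 3 + x\right) = 50 + \left(3 x + x\right) = 50 + 4 x$)
$O{\left(y,p \right)} = 5 + y$ ($O{\left(y,p \right)} = y + 5 = 5 + y$)
$O{\left(-3,-5 \right)} Z{\left(-41 \right)} = \left(5 - 3\right) \left(50 + 4 \left(-41\right)\right) = 2 \left(50 - 164\right) = 2 \left(-114\right) = -228$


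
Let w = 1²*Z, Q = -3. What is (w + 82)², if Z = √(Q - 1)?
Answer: 6720 + 328*I ≈ 6720.0 + 328.0*I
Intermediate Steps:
Z = 2*I (Z = √(-3 - 1) = √(-4) = 2*I ≈ 2.0*I)
w = 2*I (w = 1²*(2*I) = 1*(2*I) = 2*I ≈ 2.0*I)
(w + 82)² = (2*I + 82)² = (82 + 2*I)²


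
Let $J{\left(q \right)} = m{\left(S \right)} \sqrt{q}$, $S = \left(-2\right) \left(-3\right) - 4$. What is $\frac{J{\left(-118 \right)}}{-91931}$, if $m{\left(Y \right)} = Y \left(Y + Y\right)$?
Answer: $- \frac{8 i \sqrt{118}}{91931} \approx - 0.0009453 i$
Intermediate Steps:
$S = 2$ ($S = 6 - 4 = 2$)
$m{\left(Y \right)} = 2 Y^{2}$ ($m{\left(Y \right)} = Y 2 Y = 2 Y^{2}$)
$J{\left(q \right)} = 8 \sqrt{q}$ ($J{\left(q \right)} = 2 \cdot 2^{2} \sqrt{q} = 2 \cdot 4 \sqrt{q} = 8 \sqrt{q}$)
$\frac{J{\left(-118 \right)}}{-91931} = \frac{8 \sqrt{-118}}{-91931} = 8 i \sqrt{118} \left(- \frac{1}{91931}\right) = - \frac{8 i \sqrt{118}}{91931}$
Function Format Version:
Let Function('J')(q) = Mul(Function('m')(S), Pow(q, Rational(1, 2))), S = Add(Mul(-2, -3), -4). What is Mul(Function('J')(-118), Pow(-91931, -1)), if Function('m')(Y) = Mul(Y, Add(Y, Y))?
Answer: Mul(Rational(-8, 91931), I, Pow(118, Rational(1, 2))) ≈ Mul(-0.00094530, I)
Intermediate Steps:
S = 2 (S = Add(6, -4) = 2)
Function('m')(Y) = Mul(2, Pow(Y, 2)) (Function('m')(Y) = Mul(Y, Mul(2, Y)) = Mul(2, Pow(Y, 2)))
Function('J')(q) = Mul(8, Pow(q, Rational(1, 2))) (Function('J')(q) = Mul(Mul(2, Pow(2, 2)), Pow(q, Rational(1, 2))) = Mul(Mul(2, 4), Pow(q, Rational(1, 2))) = Mul(8, Pow(q, Rational(1, 2))))
Mul(Function('J')(-118), Pow(-91931, -1)) = Mul(Mul(8, Pow(-118, Rational(1, 2))), Pow(-91931, -1)) = Mul(Mul(8, Mul(I, Pow(118, Rational(1, 2)))), Rational(-1, 91931)) = Mul(Mul(8, I, Pow(118, Rational(1, 2))), Rational(-1, 91931)) = Mul(Rational(-8, 91931), I, Pow(118, Rational(1, 2)))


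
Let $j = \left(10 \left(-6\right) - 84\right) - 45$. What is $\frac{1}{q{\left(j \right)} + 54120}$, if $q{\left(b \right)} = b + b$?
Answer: $\frac{1}{53742} \approx 1.8607 \cdot 10^{-5}$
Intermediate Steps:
$j = -189$ ($j = \left(-60 - 84\right) - 45 = -144 - 45 = -189$)
$q{\left(b \right)} = 2 b$
$\frac{1}{q{\left(j \right)} + 54120} = \frac{1}{2 \left(-189\right) + 54120} = \frac{1}{-378 + 54120} = \frac{1}{53742}$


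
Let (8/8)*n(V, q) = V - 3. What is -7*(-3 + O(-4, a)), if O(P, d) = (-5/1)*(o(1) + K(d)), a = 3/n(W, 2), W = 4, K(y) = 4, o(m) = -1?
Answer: 126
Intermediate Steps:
n(V, q) = -3 + V (n(V, q) = V - 3 = -3 + V)
a = 3 (a = 3/(-3 + 4) = 3/1 = 3*1 = 3)
O(P, d) = -15 (O(P, d) = (-5/1)*(-1 + 4) = -5*1*3 = -5*3 = -15)
-7*(-3 + O(-4, a)) = -7*(-3 - 15) = -7*(-18) = 126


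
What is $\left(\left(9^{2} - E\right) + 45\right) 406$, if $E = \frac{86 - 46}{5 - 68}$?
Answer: $\frac{462724}{9} \approx 51414.0$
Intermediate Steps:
$E = - \frac{40}{63}$ ($E = \frac{40}{-63} = 40 \left(- \frac{1}{63}\right) = - \frac{40}{63} \approx -0.63492$)
$\left(\left(9^{2} - E\right) + 45\right) 406 = \left(\left(9^{2} - - \frac{40}{63}\right) + 45\right) 406 = \left(\left(81 + \frac{40}{63}\right) + 45\right) 406 = \left(\frac{5143}{63} + 45\right) 406 = \frac{7978}{63} \cdot 406 = \frac{462724}{9}$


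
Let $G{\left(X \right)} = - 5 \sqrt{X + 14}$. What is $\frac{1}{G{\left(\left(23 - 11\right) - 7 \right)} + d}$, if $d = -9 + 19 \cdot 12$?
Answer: $\frac{219}{47486} + \frac{5 \sqrt{19}}{47486} \approx 0.0050709$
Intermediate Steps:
$d = 219$ ($d = -9 + 228 = 219$)
$G{\left(X \right)} = - 5 \sqrt{14 + X}$
$\frac{1}{G{\left(\left(23 - 11\right) - 7 \right)} + d} = \frac{1}{- 5 \sqrt{14 + \left(\left(23 - 11\right) - 7\right)} + 219} = \frac{1}{- 5 \sqrt{14 + \left(12 - 7\right)} + 219} = \frac{1}{- 5 \sqrt{14 + 5} + 219} = \frac{1}{- 5 \sqrt{19} + 219} = \frac{1}{219 - 5 \sqrt{19}}$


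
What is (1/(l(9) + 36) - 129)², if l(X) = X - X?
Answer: 21557449/1296 ≈ 16634.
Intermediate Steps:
l(X) = 0
(1/(l(9) + 36) - 129)² = (1/(0 + 36) - 129)² = (1/36 - 129)² = (-4643/36)² = 21557449/1296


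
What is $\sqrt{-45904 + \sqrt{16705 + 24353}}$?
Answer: $\sqrt{-45904 + 3 \sqrt{4562}} \approx 213.78 i$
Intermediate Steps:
$\sqrt{-45904 + \sqrt{16705 + 24353}} = \sqrt{-45904 + \sqrt{41058}} = \sqrt{-45904 + 3 \sqrt{4562}}$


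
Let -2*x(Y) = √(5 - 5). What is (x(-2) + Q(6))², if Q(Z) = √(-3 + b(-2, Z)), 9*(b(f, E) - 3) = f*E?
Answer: -4/3 ≈ -1.3333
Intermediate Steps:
x(Y) = 0 (x(Y) = -√(5 - 5)/2 = -√0/2 = -½*0 = 0)
b(f, E) = 3 + E*f/9 (b(f, E) = 3 + (f*E)/9 = 3 + (E*f)/9 = 3 + E*f/9)
Q(Z) = √2*√(-Z)/3 (Q(Z) = √(-3 + (3 + (⅑)*Z*(-2))) = √(-3 + (3 - 2*Z/9)) = √(-2*Z/9) = √2*√(-Z)/3)
(x(-2) + Q(6))² = (0 + √2*√(-1*6)/3)² = (0 + √2*√(-6)/3)² = (0 + √2*(I*√6)/3)² = (0 + 2*I*√3/3)² = (2*I*√3/3)² = -4/3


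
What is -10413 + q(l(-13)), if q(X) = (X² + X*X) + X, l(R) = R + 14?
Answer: -10410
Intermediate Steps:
l(R) = 14 + R
q(X) = X + 2*X² (q(X) = (X² + X²) + X = 2*X² + X = X + 2*X²)
-10413 + q(l(-13)) = -10413 + (14 - 13)*(1 + 2*(14 - 13)) = -10413 + 1*(1 + 2*1) = -10413 + 1*(1 + 2) = -10413 + 1*3 = -10413 + 3 = -10410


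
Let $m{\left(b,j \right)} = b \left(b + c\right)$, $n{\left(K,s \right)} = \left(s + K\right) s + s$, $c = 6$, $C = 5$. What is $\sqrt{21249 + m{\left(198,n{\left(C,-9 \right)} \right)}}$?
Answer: $9 \sqrt{761} \approx 248.28$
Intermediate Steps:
$n{\left(K,s \right)} = s + s \left(K + s\right)$ ($n{\left(K,s \right)} = \left(K + s\right) s + s = s \left(K + s\right) + s = s + s \left(K + s\right)$)
$m{\left(b,j \right)} = b \left(6 + b\right)$ ($m{\left(b,j \right)} = b \left(b + 6\right) = b \left(6 + b\right)$)
$\sqrt{21249 + m{\left(198,n{\left(C,-9 \right)} \right)}} = \sqrt{21249 + 198 \left(6 + 198\right)} = \sqrt{21249 + 198 \cdot 204} = \sqrt{21249 + 40392} = \sqrt{61641} = 9 \sqrt{761}$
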